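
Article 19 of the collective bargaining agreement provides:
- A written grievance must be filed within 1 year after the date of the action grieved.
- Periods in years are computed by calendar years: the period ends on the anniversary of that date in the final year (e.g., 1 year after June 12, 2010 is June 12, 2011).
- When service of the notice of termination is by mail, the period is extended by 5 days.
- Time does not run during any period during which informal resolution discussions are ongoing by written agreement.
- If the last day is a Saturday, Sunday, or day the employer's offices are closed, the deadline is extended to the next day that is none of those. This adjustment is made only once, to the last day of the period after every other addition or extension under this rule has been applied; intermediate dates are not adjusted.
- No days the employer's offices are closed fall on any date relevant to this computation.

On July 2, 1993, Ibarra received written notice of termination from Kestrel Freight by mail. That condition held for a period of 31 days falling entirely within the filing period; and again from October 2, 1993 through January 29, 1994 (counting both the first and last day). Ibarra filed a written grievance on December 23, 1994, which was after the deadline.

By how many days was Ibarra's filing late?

18 days

1 year after July 2, 1993 is July 2, 1994.
Service was by mail, adding 5 days: July 2, 1994 + 5 days = July 7, 1994.
Tolling adds 31 days: July 7, 1994 + 31 days = August 7, 1994.
From October 2, 1993 through January 29, 1994 inclusive is 120 days; tolling adds 120 days: August 7, 1994 + 120 days = December 5, 1994.
December 5, 1994 is a Monday and not a day the employer's offices are closed, so no extension applies.
The deadline is December 5, 1994; from December 5, 1994 to December 23, 1994 is 18 days.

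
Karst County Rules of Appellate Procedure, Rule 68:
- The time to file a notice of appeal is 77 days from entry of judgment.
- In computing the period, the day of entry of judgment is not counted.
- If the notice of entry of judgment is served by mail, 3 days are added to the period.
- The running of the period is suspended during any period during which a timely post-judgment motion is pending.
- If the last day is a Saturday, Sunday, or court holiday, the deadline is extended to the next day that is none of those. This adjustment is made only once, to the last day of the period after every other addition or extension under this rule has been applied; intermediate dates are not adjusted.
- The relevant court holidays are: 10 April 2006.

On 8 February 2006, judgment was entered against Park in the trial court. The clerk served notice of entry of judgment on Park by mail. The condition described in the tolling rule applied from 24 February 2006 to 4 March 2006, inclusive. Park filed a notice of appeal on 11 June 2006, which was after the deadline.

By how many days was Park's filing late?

77 days after 8 February 2006 is April 26, 2006.
Service was by mail, adding 3 days: April 26, 2006 + 3 days = April 29, 2006.
From February 24, 2006 through March 4, 2006 inclusive is 9 days; tolling adds 9 days: April 29, 2006 + 9 days = May 8, 2006.
May 8, 2006 is a Monday and not a court holiday, so no extension applies.
The deadline is May 8, 2006; from May 8, 2006 to June 11, 2006 is 34 days.

34 days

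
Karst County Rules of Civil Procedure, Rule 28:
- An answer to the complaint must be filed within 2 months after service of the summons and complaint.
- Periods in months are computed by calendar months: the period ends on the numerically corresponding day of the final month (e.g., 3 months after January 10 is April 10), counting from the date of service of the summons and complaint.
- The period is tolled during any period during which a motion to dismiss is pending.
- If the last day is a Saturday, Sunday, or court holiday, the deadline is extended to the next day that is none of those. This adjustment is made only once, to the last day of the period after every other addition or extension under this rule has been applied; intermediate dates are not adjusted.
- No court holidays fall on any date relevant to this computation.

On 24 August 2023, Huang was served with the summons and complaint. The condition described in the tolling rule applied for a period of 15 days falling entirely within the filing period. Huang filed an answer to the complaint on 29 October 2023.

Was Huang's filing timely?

2 months after 24 August 2023 is October 24, 2023.
Tolling adds 15 days: October 24, 2023 + 15 days = November 8, 2023.
November 8, 2023 is a Wednesday and not a court holiday, so no extension applies.
The deadline is November 8, 2023; the filing on October 29, 2023 is on or before that date.

Yes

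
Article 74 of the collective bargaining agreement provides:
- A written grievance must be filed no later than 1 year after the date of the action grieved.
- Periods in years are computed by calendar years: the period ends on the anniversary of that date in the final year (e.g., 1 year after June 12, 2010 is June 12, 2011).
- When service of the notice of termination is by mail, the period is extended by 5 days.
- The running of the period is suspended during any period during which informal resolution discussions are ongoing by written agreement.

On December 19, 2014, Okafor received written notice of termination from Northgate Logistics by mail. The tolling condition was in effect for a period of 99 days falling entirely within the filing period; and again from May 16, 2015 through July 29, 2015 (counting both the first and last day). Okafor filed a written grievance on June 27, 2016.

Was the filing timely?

No

1 year after December 19, 2014 is December 19, 2015.
Service was by mail, adding 5 days: December 19, 2015 + 5 days = December 24, 2015.
Tolling adds 99 days: December 24, 2015 + 99 days = April 1, 2016.
From May 16, 2015 through July 29, 2015 inclusive is 75 days; tolling adds 75 days: April 1, 2016 + 75 days = June 15, 2016.
The deadline is June 15, 2016; the filing on June 27, 2016 is after that date.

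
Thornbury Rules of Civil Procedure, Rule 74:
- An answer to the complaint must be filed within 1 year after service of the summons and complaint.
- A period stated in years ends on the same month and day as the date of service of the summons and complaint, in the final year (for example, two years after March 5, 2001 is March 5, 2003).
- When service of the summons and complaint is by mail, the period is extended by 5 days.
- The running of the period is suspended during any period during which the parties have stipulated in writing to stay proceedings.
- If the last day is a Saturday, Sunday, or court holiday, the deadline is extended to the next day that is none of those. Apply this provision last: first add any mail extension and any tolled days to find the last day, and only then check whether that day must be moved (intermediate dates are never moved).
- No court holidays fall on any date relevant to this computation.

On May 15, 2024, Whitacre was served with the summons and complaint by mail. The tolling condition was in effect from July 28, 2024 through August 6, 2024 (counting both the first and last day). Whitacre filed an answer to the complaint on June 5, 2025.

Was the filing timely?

No

1 year after May 15, 2024 is May 15, 2025.
Service was by mail, adding 5 days: May 15, 2025 + 5 days = May 20, 2025.
From July 28, 2024 through August 6, 2024 inclusive is 10 days; tolling adds 10 days: May 20, 2025 + 10 days = May 30, 2025.
May 30, 2025 is a Friday and not a court holiday, so no extension applies.
The deadline is May 30, 2025; the filing on June 5, 2025 is after that date.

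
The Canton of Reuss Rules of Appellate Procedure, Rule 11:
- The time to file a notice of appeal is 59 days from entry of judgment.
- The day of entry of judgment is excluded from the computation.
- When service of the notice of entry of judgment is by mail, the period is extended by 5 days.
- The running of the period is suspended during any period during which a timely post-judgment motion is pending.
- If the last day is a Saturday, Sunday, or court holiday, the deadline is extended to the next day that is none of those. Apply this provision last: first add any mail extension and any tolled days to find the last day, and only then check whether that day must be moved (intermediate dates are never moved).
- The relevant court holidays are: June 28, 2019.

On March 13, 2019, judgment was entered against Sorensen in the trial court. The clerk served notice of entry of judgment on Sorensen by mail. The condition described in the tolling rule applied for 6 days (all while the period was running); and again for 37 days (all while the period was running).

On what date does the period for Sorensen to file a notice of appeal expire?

July 1, 2019

59 days after March 13, 2019 is May 11, 2019.
Service was by mail, adding 5 days: May 11, 2019 + 5 days = May 16, 2019.
Tolling adds 6 days: May 16, 2019 + 6 days = May 22, 2019.
Tolling adds 37 days: May 22, 2019 + 37 days = June 28, 2019.
June 28, 2019 is a listed holiday; June 29, 2019 is Saturday; June 30, 2019 is Sunday. The next qualifying day is July 1, 2019.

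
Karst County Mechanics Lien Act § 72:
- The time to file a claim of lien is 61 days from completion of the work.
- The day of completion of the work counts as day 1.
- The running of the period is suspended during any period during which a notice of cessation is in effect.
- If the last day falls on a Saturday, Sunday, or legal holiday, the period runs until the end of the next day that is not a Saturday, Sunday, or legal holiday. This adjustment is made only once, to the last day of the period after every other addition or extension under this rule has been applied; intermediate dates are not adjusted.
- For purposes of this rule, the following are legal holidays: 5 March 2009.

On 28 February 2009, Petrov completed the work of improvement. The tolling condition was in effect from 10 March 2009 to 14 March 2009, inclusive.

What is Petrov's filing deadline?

Counting 28 February 2009 as day 1, day 61 is April 29, 2009.
From March 10, 2009 through March 14, 2009 inclusive is 5 days; tolling adds 5 days: April 29, 2009 + 5 days = May 4, 2009.
May 4, 2009 is a Monday and not a legal holiday, so no extension applies.

May 4, 2009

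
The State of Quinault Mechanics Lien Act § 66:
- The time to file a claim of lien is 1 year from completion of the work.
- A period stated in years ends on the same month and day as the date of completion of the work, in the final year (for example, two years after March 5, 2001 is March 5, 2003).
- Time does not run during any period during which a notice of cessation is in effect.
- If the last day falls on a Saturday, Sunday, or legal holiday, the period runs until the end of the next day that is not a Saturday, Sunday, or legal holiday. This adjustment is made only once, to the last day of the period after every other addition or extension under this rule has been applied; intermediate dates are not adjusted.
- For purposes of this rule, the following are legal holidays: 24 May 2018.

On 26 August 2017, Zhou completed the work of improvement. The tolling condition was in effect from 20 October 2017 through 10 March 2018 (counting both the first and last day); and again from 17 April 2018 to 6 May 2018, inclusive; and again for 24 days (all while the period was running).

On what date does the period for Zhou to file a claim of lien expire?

February 28, 2019

1 year after 26 August 2017 is August 26, 2018.
From October 20, 2017 through March 10, 2018 inclusive is 142 days; tolling adds 142 days: August 26, 2018 + 142 days = January 15, 2019.
From April 17, 2018 through May 6, 2018 inclusive is 20 days; tolling adds 20 days: January 15, 2019 + 20 days = February 4, 2019.
Tolling adds 24 days: February 4, 2019 + 24 days = February 28, 2019.
February 28, 2019 is a Thursday and not a legal holiday, so no extension applies.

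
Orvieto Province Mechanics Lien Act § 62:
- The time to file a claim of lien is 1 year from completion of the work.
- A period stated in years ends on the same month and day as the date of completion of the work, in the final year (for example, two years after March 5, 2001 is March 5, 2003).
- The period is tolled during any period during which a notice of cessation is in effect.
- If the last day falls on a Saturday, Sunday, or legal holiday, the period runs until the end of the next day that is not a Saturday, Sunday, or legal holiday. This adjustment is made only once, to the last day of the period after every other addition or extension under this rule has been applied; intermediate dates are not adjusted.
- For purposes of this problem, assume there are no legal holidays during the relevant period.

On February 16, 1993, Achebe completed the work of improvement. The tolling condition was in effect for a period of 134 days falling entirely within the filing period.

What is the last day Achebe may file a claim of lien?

1 year after February 16, 1993 is February 16, 1994.
Tolling adds 134 days: February 16, 1994 + 134 days = June 30, 1994.
June 30, 1994 is a Thursday and not a legal holiday, so no extension applies.

June 30, 1994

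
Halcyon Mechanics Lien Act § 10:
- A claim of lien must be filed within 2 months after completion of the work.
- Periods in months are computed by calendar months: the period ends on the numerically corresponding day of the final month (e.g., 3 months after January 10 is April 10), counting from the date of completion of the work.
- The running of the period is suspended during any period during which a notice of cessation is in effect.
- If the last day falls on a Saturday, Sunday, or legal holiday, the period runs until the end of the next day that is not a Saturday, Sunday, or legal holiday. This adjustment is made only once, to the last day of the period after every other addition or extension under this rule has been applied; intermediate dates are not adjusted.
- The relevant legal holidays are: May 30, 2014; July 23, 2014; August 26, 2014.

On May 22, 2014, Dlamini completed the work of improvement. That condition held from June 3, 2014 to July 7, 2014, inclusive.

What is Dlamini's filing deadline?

August 27, 2014

2 months after May 22, 2014 is July 22, 2014.
From June 3, 2014 through July 7, 2014 inclusive is 35 days; tolling adds 35 days: July 22, 2014 + 35 days = August 26, 2014.
August 26, 2014 is a listed holiday. The next qualifying day is August 27, 2014.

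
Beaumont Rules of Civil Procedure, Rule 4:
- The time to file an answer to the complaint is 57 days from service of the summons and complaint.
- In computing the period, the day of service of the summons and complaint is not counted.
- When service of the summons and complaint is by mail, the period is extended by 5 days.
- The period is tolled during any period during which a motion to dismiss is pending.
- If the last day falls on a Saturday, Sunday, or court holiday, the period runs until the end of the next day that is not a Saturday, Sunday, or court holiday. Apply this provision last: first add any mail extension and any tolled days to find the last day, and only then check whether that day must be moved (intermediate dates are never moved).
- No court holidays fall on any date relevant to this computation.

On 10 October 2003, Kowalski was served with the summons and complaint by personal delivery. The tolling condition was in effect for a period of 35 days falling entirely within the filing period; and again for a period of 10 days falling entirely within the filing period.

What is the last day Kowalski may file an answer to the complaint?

January 20, 2004

57 days after 10 October 2003 is December 6, 2003.
Service was not by mail, so no mail extension applies.
Tolling adds 35 days: December 6, 2003 + 35 days = January 10, 2004.
Tolling adds 10 days: January 10, 2004 + 10 days = January 20, 2004.
January 20, 2004 is a Tuesday and not a court holiday, so no extension applies.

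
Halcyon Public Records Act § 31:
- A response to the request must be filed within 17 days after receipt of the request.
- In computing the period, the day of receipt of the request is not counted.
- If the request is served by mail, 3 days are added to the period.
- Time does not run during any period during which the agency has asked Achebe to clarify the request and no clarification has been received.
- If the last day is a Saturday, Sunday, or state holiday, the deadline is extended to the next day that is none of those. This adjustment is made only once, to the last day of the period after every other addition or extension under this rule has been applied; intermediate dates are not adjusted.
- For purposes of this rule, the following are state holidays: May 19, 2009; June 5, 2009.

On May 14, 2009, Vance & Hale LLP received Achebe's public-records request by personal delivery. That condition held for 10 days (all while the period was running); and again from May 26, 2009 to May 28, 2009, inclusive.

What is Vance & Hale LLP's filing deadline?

June 15, 2009

17 days after May 14, 2009 is May 31, 2009.
Service was not by mail, so no mail extension applies.
Tolling adds 10 days: May 31, 2009 + 10 days = June 10, 2009.
From May 26, 2009 through May 28, 2009 inclusive is 3 days; tolling adds 3 days: June 10, 2009 + 3 days = June 13, 2009.
June 13, 2009 is Saturday; June 14, 2009 is Sunday. The next qualifying day is June 15, 2009.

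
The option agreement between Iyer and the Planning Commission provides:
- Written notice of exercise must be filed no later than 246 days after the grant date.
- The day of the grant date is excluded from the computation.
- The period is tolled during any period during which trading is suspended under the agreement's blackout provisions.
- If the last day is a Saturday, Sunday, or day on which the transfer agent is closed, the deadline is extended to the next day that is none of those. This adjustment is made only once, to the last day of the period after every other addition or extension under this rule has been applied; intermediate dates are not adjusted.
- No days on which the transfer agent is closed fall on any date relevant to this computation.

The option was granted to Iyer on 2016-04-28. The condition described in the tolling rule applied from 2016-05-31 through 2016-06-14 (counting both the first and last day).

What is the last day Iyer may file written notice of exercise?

246 days after 2016-04-28 is December 30, 2016.
From May 31, 2016 through June 14, 2016 inclusive is 15 days; tolling adds 15 days: December 30, 2016 + 15 days = January 14, 2017.
January 14, 2017 is Saturday; January 15, 2017 is Sunday. The next qualifying day is January 16, 2017.

January 16, 2017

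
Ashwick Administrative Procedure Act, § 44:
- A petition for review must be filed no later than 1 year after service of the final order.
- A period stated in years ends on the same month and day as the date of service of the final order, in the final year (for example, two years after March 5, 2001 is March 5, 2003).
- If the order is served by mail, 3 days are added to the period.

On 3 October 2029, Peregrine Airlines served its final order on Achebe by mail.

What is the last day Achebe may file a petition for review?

October 6, 2030

1 year after 3 October 2029 is October 3, 2030.
Service was by mail, adding 3 days: October 3, 2030 + 3 days = October 6, 2030.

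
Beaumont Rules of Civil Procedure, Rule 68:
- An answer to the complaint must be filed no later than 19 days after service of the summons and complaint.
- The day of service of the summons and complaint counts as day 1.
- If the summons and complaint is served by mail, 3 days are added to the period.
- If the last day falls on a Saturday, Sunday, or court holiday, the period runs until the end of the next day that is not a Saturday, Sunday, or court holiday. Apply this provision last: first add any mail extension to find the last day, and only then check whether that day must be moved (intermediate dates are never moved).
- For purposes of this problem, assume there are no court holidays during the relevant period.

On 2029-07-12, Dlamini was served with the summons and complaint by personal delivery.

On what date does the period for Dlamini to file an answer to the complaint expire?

July 30, 2029

Counting 2029-07-12 as day 1, day 19 is July 30, 2029.
Service was not by mail, so no mail extension applies.
July 30, 2029 is a Monday and not a court holiday, so no extension applies.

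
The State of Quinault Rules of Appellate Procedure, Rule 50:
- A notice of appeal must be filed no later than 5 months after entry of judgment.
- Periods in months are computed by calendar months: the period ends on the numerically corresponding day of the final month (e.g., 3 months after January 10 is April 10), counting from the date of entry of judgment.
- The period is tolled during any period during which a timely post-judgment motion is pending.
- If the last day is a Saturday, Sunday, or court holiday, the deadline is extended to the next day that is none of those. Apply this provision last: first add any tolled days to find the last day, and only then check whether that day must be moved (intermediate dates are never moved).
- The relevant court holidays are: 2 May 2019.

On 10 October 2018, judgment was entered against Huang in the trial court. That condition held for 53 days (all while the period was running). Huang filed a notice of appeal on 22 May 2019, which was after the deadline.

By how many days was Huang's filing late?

19 days

5 months after 10 October 2018 is March 10, 2019.
Tolling adds 53 days: March 10, 2019 + 53 days = May 2, 2019.
May 2, 2019 is a listed holiday. The next qualifying day is May 3, 2019.
The deadline is May 3, 2019; from May 3, 2019 to May 22, 2019 is 19 days.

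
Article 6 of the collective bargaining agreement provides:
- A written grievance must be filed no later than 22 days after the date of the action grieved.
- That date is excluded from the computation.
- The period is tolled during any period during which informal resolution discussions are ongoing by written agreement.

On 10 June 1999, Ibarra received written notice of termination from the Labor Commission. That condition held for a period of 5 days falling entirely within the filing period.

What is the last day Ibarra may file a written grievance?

22 days after 10 June 1999 is July 2, 1999.
Tolling adds 5 days: July 2, 1999 + 5 days = July 7, 1999.

July 7, 1999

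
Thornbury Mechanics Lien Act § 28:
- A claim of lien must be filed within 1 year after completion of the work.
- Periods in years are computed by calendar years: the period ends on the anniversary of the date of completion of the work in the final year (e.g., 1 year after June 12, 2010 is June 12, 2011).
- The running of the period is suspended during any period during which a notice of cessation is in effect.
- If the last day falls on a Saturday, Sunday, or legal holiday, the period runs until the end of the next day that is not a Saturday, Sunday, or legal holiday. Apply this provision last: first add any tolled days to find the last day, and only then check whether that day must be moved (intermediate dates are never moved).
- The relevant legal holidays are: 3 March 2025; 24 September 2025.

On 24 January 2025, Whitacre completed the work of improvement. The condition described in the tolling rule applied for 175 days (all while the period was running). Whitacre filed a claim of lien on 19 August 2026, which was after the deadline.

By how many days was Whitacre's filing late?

1 year after 24 January 2025 is January 24, 2026.
Tolling adds 175 days: January 24, 2026 + 175 days = July 18, 2026.
July 18, 2026 is Saturday; July 19, 2026 is Sunday. The next qualifying day is July 20, 2026.
The deadline is July 20, 2026; from July 20, 2026 to August 19, 2026 is 30 days.

30 days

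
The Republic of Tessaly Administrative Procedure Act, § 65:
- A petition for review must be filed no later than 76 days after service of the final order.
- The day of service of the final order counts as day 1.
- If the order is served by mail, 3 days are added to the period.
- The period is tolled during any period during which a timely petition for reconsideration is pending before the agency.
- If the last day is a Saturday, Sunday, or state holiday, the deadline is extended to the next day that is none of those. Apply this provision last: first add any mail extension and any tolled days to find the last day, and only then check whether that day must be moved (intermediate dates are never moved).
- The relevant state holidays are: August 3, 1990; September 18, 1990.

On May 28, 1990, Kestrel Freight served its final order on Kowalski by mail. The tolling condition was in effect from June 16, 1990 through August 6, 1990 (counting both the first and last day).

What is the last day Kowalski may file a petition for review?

October 5, 1990

Counting May 28, 1990 as day 1, day 76 is August 11, 1990.
Service was by mail, adding 3 days: August 11, 1990 + 3 days = August 14, 1990.
From June 16, 1990 through August 6, 1990 inclusive is 52 days; tolling adds 52 days: August 14, 1990 + 52 days = October 5, 1990.
October 5, 1990 is a Friday and not a state holiday, so no extension applies.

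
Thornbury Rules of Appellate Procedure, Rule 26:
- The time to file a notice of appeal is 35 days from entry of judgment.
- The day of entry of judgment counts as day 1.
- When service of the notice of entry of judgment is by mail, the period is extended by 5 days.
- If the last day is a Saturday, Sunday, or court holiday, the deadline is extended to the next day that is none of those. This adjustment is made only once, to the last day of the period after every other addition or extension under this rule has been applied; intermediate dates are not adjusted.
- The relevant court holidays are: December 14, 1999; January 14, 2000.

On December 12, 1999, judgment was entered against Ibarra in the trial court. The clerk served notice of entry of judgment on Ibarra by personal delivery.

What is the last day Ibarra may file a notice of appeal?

January 17, 2000

Counting December 12, 1999 as day 1, day 35 is January 15, 2000.
Service was not by mail, so no mail extension applies.
January 15, 2000 is Saturday; January 16, 2000 is Sunday. The next qualifying day is January 17, 2000.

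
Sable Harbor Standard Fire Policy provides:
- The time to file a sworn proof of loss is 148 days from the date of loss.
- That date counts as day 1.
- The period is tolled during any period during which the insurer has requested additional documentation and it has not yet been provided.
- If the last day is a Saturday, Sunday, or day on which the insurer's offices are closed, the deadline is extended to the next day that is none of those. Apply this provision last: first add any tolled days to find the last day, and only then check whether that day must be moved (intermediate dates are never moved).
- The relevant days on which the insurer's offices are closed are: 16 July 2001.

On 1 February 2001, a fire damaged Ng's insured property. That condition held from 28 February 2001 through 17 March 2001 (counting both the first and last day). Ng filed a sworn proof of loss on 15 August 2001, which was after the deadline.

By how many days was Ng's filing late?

Counting 1 February 2001 as day 1, day 148 is June 28, 2001.
From February 28, 2001 through March 17, 2001 inclusive is 18 days; tolling adds 18 days: June 28, 2001 + 18 days = July 16, 2001.
July 16, 2001 is a listed holiday. The next qualifying day is July 17, 2001.
The deadline is July 17, 2001; from July 17, 2001 to August 15, 2001 is 29 days.

29 days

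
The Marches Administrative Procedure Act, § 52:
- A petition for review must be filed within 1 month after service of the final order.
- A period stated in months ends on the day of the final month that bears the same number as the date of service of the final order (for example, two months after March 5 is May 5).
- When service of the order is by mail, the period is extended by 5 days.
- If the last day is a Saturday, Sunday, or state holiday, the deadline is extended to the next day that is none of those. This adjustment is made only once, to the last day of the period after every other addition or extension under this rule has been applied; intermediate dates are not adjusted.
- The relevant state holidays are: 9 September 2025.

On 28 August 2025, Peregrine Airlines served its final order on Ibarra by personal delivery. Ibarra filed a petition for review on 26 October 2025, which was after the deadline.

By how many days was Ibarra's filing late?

27 days

1 month after 28 August 2025 is September 28, 2025.
Service was not by mail, so no mail extension applies.
September 28, 2025 is Sunday. The next qualifying day is September 29, 2025.
The deadline is September 29, 2025; from September 29, 2025 to October 26, 2025 is 27 days.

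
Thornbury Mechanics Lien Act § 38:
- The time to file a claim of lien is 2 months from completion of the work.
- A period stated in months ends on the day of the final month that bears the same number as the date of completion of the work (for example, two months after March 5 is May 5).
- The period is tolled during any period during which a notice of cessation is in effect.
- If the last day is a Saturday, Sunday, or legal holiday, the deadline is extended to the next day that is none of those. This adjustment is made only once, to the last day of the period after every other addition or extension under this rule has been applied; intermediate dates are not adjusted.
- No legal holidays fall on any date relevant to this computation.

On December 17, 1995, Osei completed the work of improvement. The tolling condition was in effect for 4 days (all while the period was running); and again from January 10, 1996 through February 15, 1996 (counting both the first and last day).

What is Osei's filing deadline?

2 months after December 17, 1995 is February 17, 1996.
Tolling adds 4 days: February 17, 1996 + 4 days = February 21, 1996.
From January 10, 1996 through February 15, 1996 inclusive is 37 days; tolling adds 37 days: February 21, 1996 + 37 days = March 29, 1996.
March 29, 1996 is a Friday and not a legal holiday, so no extension applies.

March 29, 1996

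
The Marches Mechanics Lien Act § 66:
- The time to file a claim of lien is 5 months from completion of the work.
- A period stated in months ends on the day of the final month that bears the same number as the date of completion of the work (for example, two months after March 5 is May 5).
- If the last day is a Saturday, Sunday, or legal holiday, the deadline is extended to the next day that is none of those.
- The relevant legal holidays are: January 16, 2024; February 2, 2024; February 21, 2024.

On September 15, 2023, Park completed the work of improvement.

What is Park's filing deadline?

5 months after September 15, 2023 is February 15, 2024.
February 15, 2024 is a Thursday and not a legal holiday, so no extension applies.

February 15, 2024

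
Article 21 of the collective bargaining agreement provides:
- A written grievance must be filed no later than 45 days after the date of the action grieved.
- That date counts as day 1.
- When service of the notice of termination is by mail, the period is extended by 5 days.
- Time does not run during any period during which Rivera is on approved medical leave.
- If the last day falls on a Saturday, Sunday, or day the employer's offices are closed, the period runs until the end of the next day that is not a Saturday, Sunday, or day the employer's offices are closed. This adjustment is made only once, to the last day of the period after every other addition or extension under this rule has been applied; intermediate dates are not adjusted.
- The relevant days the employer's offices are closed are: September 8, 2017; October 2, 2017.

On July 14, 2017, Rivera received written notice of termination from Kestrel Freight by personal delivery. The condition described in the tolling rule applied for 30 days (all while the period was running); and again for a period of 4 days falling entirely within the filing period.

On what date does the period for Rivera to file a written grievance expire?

Counting July 14, 2017 as day 1, day 45 is August 27, 2017.
Service was not by mail, so no mail extension applies.
Tolling adds 30 days: August 27, 2017 + 30 days = September 26, 2017.
Tolling adds 4 days: September 26, 2017 + 4 days = September 30, 2017.
September 30, 2017 is Saturday; October 1, 2017 is Sunday; October 2, 2017 is a listed holiday. The next qualifying day is October 3, 2017.

October 3, 2017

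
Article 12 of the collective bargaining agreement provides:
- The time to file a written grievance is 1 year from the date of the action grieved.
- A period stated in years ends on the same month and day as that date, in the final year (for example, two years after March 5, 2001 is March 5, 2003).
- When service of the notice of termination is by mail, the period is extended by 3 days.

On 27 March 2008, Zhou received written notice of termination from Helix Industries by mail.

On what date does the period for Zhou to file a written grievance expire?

March 30, 2009

1 year after 27 March 2008 is March 27, 2009.
Service was by mail, adding 3 days: March 27, 2009 + 3 days = March 30, 2009.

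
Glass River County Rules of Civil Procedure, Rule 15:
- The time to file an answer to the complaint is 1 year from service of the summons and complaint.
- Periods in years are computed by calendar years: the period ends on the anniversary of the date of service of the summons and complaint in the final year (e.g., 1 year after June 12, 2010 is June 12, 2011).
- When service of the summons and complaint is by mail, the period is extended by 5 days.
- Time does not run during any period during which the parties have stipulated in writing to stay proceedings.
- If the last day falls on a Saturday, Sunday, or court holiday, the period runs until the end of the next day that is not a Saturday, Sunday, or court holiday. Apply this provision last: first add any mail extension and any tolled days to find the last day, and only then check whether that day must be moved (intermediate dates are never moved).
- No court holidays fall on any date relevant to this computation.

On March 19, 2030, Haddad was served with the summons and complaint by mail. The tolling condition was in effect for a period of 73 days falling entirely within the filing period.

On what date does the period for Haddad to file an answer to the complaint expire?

June 5, 2031

1 year after March 19, 2030 is March 19, 2031.
Service was by mail, adding 5 days: March 19, 2031 + 5 days = March 24, 2031.
Tolling adds 73 days: March 24, 2031 + 73 days = June 5, 2031.
June 5, 2031 is a Thursday and not a court holiday, so no extension applies.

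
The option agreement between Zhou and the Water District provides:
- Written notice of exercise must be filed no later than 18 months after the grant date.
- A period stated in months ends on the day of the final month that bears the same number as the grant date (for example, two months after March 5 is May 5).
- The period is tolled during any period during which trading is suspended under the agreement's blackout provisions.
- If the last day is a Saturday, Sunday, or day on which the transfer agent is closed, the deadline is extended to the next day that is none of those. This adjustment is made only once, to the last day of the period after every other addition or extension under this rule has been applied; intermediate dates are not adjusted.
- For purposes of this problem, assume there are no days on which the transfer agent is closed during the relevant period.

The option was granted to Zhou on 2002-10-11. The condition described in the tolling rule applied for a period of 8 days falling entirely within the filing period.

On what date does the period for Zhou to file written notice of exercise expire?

18 months after 2002-10-11 is April 11, 2004.
Tolling adds 8 days: April 11, 2004 + 8 days = April 19, 2004.
April 19, 2004 is a Monday and not a day on which the transfer agent is closed, so no extension applies.

April 19, 2004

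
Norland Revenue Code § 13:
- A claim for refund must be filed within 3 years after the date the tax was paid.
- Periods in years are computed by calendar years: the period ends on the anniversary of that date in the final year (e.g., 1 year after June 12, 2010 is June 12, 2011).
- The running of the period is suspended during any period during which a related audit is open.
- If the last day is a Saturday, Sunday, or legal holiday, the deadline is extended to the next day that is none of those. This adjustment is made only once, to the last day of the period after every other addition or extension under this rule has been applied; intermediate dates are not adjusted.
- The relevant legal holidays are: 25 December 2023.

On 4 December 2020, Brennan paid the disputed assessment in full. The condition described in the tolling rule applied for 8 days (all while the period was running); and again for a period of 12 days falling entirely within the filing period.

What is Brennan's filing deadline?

December 26, 2023

3 years after 4 December 2020 is December 4, 2023.
Tolling adds 8 days: December 4, 2023 + 8 days = December 12, 2023.
Tolling adds 12 days: December 12, 2023 + 12 days = December 24, 2023.
December 24, 2023 is Sunday; December 25, 2023 is a listed holiday. The next qualifying day is December 26, 2023.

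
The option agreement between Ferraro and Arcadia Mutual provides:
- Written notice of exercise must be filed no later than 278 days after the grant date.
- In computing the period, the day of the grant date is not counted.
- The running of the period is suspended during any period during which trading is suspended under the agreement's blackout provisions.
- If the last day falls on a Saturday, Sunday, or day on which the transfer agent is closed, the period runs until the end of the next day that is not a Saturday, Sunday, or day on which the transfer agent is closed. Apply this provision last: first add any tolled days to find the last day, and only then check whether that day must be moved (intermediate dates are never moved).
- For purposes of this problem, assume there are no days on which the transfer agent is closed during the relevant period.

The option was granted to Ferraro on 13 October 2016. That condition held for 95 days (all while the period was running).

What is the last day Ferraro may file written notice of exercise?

October 23, 2017

278 days after 13 October 2016 is July 18, 2017.
Tolling adds 95 days: July 18, 2017 + 95 days = October 21, 2017.
October 21, 2017 is Saturday; October 22, 2017 is Sunday. The next qualifying day is October 23, 2017.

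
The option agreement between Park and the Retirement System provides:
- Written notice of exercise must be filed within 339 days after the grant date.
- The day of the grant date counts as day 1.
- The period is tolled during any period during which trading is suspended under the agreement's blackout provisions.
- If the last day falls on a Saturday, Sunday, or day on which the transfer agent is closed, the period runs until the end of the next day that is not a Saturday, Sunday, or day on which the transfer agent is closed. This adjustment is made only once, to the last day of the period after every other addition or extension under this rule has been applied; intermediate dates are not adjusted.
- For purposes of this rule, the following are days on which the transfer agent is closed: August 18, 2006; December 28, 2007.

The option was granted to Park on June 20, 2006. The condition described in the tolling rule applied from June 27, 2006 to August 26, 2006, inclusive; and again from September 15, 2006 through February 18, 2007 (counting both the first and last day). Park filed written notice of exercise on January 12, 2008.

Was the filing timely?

No

Counting June 20, 2006 as day 1, day 339 is May 24, 2007.
From June 27, 2006 through August 26, 2006 inclusive is 61 days; tolling adds 61 days: May 24, 2007 + 61 days = July 24, 2007.
From September 15, 2006 through February 18, 2007 inclusive is 157 days; tolling adds 157 days: July 24, 2007 + 157 days = December 28, 2007.
December 28, 2007 is a listed holiday; December 29, 2007 is Saturday; December 30, 2007 is Sunday. The next qualifying day is December 31, 2007.
The deadline is December 31, 2007; the filing on January 12, 2008 is after that date.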